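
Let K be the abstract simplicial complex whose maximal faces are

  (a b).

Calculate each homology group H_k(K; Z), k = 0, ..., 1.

Take the total order a < b on the vertex set. Then K (dimension 1) consists of the simplices:

  0-simplices (2): a, b
  1-simplices (1): ab

Hence C_0 ≅ Z^2, C_1 ≅ Z^1.

∂_1: C_1 → C_0 sends each edge [p,q] (with p < q) to q − p. For instance
  ∂ab = b − a.
The 2×1 boundary matrix has rank 1 and Smith normal form diag(1).

From H_k ≅ ker(∂_k) / im(∂_{k+1}) we obtain:

  H_0: rank C_0 − rank ∂_1 = 2 − 1 = 1, and the invariant factors of ∂_1 are all 1, so H_0 = Z.
  H_1: rank ker ∂_1 − rank ∂_2 = (1 − 1) − 0 = 0, and there is no ∂_2, so H_1 = 0.

As a check, the Euler characteristic is 2 − 1 = 1, which agrees with 1 − 0 = 1.
(K is a triangulation of the 1-simplex.)

H_0 = Z,  H_1 = 0.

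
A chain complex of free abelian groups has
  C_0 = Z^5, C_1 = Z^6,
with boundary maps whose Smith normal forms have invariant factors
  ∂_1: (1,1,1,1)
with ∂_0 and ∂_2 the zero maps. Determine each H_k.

H_0 = Z,  H_1 = Z^2.

H_0: b_0 = 5 − 0 − 4 = 1; torsion from ∂_1 factors > 1: none. So H_0 = Z.
H_1: b_1 = 6 − 4 − 0 = 2; torsion from ∂_2 factors > 1: none. So H_1 = Z^2.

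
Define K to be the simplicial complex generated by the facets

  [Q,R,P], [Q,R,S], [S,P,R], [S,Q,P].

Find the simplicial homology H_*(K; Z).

We work with the vertex ordering P < Q < R < S. The simplices of K, each written with vertices in increasing order, are:

  0-simplices (4): P, Q, R, S
  1-simplices (6): PQ, PR, PS, QR, QS, RS
  2-simplices (4): PQR, PQS, PRS, QRS

so the chain groups are C_0 ≅ Z^4, C_1 ≅ Z^6, C_2 ≅ Z^4.

Boundary ∂_1: C_1 → C_0 is given by ∂[p,q] = [q] − [p].
The resulting 4×6 matrix has rank 3, and its Smith normal form has invariant factors (1,1,1).

∂_2: C_2 → C_1 maps a triangle to the signed sum of its edges. For instance
  ∂QRS = RS − QS + QR,
  ∂PQR = QR − PR + PQ.
This gives a 6×4 integer matrix of rank 3; reducing to Smith normal form yields diagonal entries (1,1,1).

Reading off H_k = ker ∂_k / im ∂_{k+1}:

  H_0: rank C_0 − rank ∂_1 = 4 − 3 = 1, and the invariant factors of ∂_1 are all 1, so H_0 ≅ Z.
  H_1: rank ker ∂_1 − rank ∂_2 = (6 − 3) − 3 = 0, and the invariant factors of ∂_2 are all 1, so H_1 ≅ 0.
  H_2: rank ker ∂_2 − rank ∂_3 = (4 − 3) − 0 = 1, and there is no ∂_3, so H_2 ≅ Z.

(K is a triangulation of the 2-sphere S^2.)

H_0 ≅ Z,  H_1 = 0,  H_2 ≅ Z.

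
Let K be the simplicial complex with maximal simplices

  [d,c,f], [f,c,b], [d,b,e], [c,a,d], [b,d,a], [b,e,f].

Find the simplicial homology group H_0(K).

We work with the vertex ordering a < b < c < d < e < f. The simplices of K, each written with vertices in increasing order, are:

  0-simplices (6): a, b, c, d, e, f
  1-simplices (12): ab, ac, ad, bc, bd, be, bf, cd, cf, de, df, ef
  2-simplices (6): abd, acd, bcf, bde, bef, cdf

Hence C_0 ≅ Z^6, C_1 ≅ Z^12, C_2 ≅ Z^6.

∂_1: C_1 → C_0 maps an edge to its endpoints' difference, ∂[p,q] = q − p.
The 6×12 boundary matrix has rank 5 and Smith normal form diag(1,1,1,1,1).

The boundary map ∂_2: C_2 → C_1 sends each 2-simplex [p,q,r] to [q,r] − [p,r] + [p,q]. For instance
  ∂bef = ef − bf + be,
  ∂abd = bd − ad + ab.
This gives a 12×6 integer matrix of rank 6; reducing to Smith normal form yields diagonal entries (1,1,1,1,1,1).

From H_k ≅ ker(∂_k) / im(∂_{k+1}) we obtain:

  H_0: rank C_0 − rank ∂_1 = 6 − 5 = 1, and the invariant factors of ∂_1 are all 1, so H_0 ≅ Z.

(K is a triangulation of the cylinder S^1 x I.)

H_0 ≅ Z.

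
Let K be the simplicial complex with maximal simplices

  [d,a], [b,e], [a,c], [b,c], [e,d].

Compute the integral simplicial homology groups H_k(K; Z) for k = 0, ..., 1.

H_0 = Z,  H_1 = Z.

K has 5 vertices, 5 edges.
rank ∂_0 = 0, rank ∂_1 = 4 ⇒ b_0 = 5 − 0 − 4 = 1; all invariant factors of ∂_1 are 1 so no torsion. So H_0 ≅ Z.
rank ∂_1 = 4, rank ∂_2 = 0 ⇒ b_1 = 5 − 4 − 0 = 1. So H_1 ≅ Z.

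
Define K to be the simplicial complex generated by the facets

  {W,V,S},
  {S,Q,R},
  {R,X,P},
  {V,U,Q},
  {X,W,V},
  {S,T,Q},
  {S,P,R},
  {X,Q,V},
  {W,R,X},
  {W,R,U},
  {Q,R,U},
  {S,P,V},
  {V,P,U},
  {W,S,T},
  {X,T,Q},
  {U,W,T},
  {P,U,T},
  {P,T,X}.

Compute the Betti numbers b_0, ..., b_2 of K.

K has 9 vertices, 27 edges, 18 triangles.
rank ∂_0 = 0, rank ∂_1 = 8 ⇒ b_0 = 9 − 0 − 8 = 1; all invariant factors of ∂_1 are 1 so no torsion. So H_0 ≅ Z.
rank ∂_1 = 8, rank ∂_2 = 17 ⇒ b_1 = 27 − 8 − 17 = 2; all invariant factors of ∂_2 are 1 so no torsion. So H_1 ≅ Z^2.
rank ∂_2 = 17, rank ∂_3 = 0 ⇒ b_2 = 18 − 17 − 0 = 1. So H_2 ≅ Z.

b_0 = 1, b_1 = 2, b_2 = 1.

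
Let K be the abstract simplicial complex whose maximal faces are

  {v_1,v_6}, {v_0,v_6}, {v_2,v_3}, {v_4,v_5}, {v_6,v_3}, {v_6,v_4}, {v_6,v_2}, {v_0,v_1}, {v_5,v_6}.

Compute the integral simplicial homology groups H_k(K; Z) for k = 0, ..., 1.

Order the vertices as v_0 < v_1 < v_2 < v_3 < v_4 < v_5 < v_6. Listing each simplex with vertices in this order, K has dimension 1 with simplices:

  0-simplices (7): [v_0], [v_1], [v_2], [v_3], [v_4], [v_5], [v_6]
  1-simplices (9): [v_0,v_1], [v_0,v_6], [v_1,v_6], [v_2,v_3], [v_2,v_6], [v_3,v_6], [v_4,v_5], [v_4,v_6], [v_5,v_6]

so the chain groups are C_0 ≅ Z^7, C_1 ≅ Z^9.

∂_1: C_1 → C_0 sends each edge [p,q] (with p < q) to q − p.
This gives a 7×9 integer matrix of rank 6; reducing to Smith normal form yields diagonal entries (1,1,1,1,1,1).

Computing H_k = (kernel of ∂_k) / (image of ∂_{k+1}):

  H_0: rank C_0 − rank ∂_1 = 7 − 6 = 1, and the invariant factors of ∂_1 are all 1, so H_0 = Z.
  H_1: rank ker ∂_1 − rank ∂_2 = (9 − 6) − 0 = 3, and there is no ∂_2, so H_1 = Z^3.

As a check, the Euler characteristic is 7 − 9 = -2, which agrees with 1 − 3 = -2.

H_0 ≅ Z,  H_1 ≅ Z^3.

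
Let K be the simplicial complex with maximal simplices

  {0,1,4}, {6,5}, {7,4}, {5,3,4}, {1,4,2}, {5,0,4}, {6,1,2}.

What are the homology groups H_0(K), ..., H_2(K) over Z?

Take the total order 0 < 1 < 2 < 3 < 4 < 5 < 6 < 7 on the vertex set. Then K (dimension 2) consists of the simplices:

  0-simplices (8): [0], [1], [2], [3], [4], [5], [6], [7]
  1-simplices (13): [0,1], [0,4], [0,5], [1,2], [1,4], [1,6], [2,4], [2,6], [3,4], [3,5], [4,5], [4,7], [5,6]
  2-simplices (5): [0,1,4], [0,4,5], [1,2,4], [1,2,6], [3,4,5]

giving chain groups C_0 ≅ Z^8, C_1 ≅ Z^13, C_2 ≅ Z^5.

∂_1: C_1 → C_0 is given by ∂[p,q] = [q] − [p]. For instance
  ∂[4,7] = [7] − [4].
This gives a 8×13 integer matrix of rank 7; reducing to Smith normal form yields diagonal entries (1,1,1,1,1,1,1).

Boundary ∂_2: C_2 → C_1 maps a triangle to the signed sum of its edges. For instance
  ∂[1,2,6] = [2,6] − [1,6] + [1,2],
  ∂[1,2,4] = [2,4] − [1,4] + [1,2].
The resulting 13×5 matrix has rank 5, and its Smith normal form has invariant factors (1,1,1,1,1).

Now H_k = ker ∂_k / im ∂_{k+1}, so:

  H_0: rank C_0 − rank ∂_1 = 8 − 7 = 1, and the invariant factors of ∂_1 are all 1, so H_0 ≅ Z.
  H_1: rank ker ∂_1 − rank ∂_2 = (13 − 7) − 5 = 1, and the invariant factors of ∂_2 are all 1, so H_1 ≅ Z.
  H_2: rank ker ∂_2 − rank ∂_3 = (5 − 5) − 0 = 0, and there is no ∂_3, so H_2 ≅ 0.

H_0 ≅ Z,  H_1 ≅ Z,  H_2 = 0.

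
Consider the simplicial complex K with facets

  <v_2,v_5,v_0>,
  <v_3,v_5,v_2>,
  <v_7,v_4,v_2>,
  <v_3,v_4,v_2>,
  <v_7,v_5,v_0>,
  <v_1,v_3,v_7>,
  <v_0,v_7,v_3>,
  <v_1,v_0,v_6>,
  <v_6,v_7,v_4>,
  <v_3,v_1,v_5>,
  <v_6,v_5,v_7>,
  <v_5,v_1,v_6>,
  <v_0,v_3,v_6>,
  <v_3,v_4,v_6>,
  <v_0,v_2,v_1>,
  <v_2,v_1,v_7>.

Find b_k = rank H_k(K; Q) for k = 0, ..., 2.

b_0 = 1, b_1 = 2, b_2 = 1.

We work with the vertex ordering v_0 < v_1 < v_2 < v_3 < v_4 < v_5 < v_6 < v_7. The simplices of K, each written with vertices in increasing order, are:

  0-simplices (8): [v_0], [v_1], [v_2], [v_3], [v_4], [v_5], [v_6], [v_7]
  1-simplices (24): (24 of them)
  2-simplices (16): (16 of them)

giving chain groups C_0 ≅ Z^8, C_1 ≅ Z^24, C_2 ≅ Z^16.

Boundary ∂_1: C_1 → C_0 sends each edge [p,q] (with p < q) to q − p. For instance
  ∂[v_0,v_6] = [v_6] − [v_0].
This gives a 8×24 integer matrix of rank 7; reducing to Smith normal form yields diagonal entries (1,1,1,1,1,1,1).

∂_2: C_2 → C_1 sends each 2-simplex [p,q,r] to [q,r] − [p,r] + [p,q]. For instance
  ∂[v_2,v_4,v_7] = [v_4,v_7] − [v_2,v_7] + [v_2,v_4],
  ∂[v_0,v_3,v_6] = [v_3,v_6] − [v_0,v_6] + [v_0,v_3].
The 24×16 boundary matrix has rank 15 and Smith normal form diag(1,1,1,1,1,1,1,1,1,1,1,1,1,1,1).

Now H_k = ker ∂_k / im ∂_{k+1}, so:

  H_0: rank C_0 − rank ∂_1 = 8 − 7 = 1, and the invariant factors of ∂_1 are all 1, so H_0 ≅ Z.
  H_1: rank ker ∂_1 − rank ∂_2 = (24 − 7) − 15 = 2, and the invariant factors of ∂_2 are all 1, so H_1 ≅ Z^2.
  H_2: rank ker ∂_2 − rank ∂_3 = (16 − 15) − 0 = 1, and there is no ∂_3, so H_2 ≅ Z.

Hence the Betti numbers are b_0 = 1, b_1 = 2, b_2 = 1.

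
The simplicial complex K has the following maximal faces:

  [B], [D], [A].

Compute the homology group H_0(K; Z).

H_0 ≅ Z^3.

We work with the vertex ordering A < B < D. The simplices of K, each written with vertices in increasing order, are:

  0-simplices (3): A, B, D

so the chain groups are C_0 ≅ Z^3.

Computing H_k = (kernel of ∂_k) / (image of ∂_{k+1}):

  H_0: rank C_0 − rank ∂_1 = 3 − 0 = 3, and there is no ∂_1, so H_0 = Z^3.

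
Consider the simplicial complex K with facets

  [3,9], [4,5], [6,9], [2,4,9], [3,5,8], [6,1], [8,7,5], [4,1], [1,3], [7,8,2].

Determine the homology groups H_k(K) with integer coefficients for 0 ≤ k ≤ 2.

H_0 ≅ Z,  H_1 ≅ Z^4,  H_2 = 0.

Fix the vertex order 1 < 2 < 3 < 4 < 5 < 6 < 7 < 8 < 9 and write every simplex with vertices in increasing order. Then dim K = 2 and the simplices of K are:

  0-simplices (9): [1], [2], [3], [4], [5], [6], [7], [8], [9]
  1-simplices (16): [1,3], [1,4], [1,6], [2,4], [2,7], [2,8], [2,9], [3,5], [3,8], [3,9], [4,5], [4,9], [5,7], [5,8], [6,9], [7,8]
  2-simplices (4): [2,4,9], [2,7,8], [3,5,8], [5,7,8]

so the chain groups are C_0 ≅ Z^9, C_1 ≅ Z^16, C_2 ≅ Z^4.

The boundary map ∂_1: C_1 → C_0 is given by ∂[p,q] = [q] − [p].
As a 9×16 matrix over Z this has rank 8, with invariant factors (1,1,1,1,1,1,1,1).

Boundary ∂_2: C_2 → C_1 sends each 2-simplex [p,q,r] to [q,r] − [p,r] + [p,q]. For instance
  ∂[3,5,8] = [5,8] − [3,8] + [3,5],
  ∂[5,7,8] = [7,8] − [5,8] + [5,7].
As a 16×4 matrix over Z this has rank 4, with invariant factors (1,1,1,1).

From H_k ≅ ker(∂_k) / im(∂_{k+1}) we obtain:

  H_0: rank C_0 − rank ∂_1 = 9 − 8 = 1, and the invariant factors of ∂_1 are all 1, so H_0 = Z.
  H_1: rank ker ∂_1 − rank ∂_2 = (16 − 8) − 4 = 4, and the invariant factors of ∂_2 are all 1, so H_1 = Z^4.
  H_2: rank ker ∂_2 − rank ∂_3 = (4 − 4) − 0 = 0, and there is no ∂_3, so H_2 = 0.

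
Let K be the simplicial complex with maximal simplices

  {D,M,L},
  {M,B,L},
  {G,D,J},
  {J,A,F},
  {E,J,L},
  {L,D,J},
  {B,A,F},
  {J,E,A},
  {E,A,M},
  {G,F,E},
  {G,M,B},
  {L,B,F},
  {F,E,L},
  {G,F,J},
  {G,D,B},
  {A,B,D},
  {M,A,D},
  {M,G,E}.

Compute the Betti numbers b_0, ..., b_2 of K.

Fix the vertex order A < B < D < E < F < G < J < L < M and write every simplex with vertices in increasing order. Then dim K = 2 and the simplices of K are:

  0-simplices (9): A, B, D, E, F, G, J, L, M
  1-simplices (27): AB, AD, AE, AF, AJ, AM, BD, BF, BG, BL, BM, DG, DJ, DL, DM, EF, EG, EJ, EL, EM, FG, FJ, FL, GJ, GM, JL, LM
  2-simplices (18): ABD, ABF, ADM, AEJ, AEM, AFJ, BDG, BFL, BGM, BLM, DGJ, DJL, DLM, EFG, EFL, EGM, EJL, FGJ

giving chain groups C_0 ≅ Z^9, C_1 ≅ Z^27, C_2 ≅ Z^18.

The boundary map ∂_1: C_1 → C_0 is given by ∂[p,q] = [q] − [p].
The resulting 9×27 matrix has rank 8, and its Smith normal form has invariant factors (1,1,1,1,1,1,1,1).

Boundary ∂_2: C_2 → C_1 maps a triangle to the signed sum of its edges. For instance
  ∂BFL = FL − BL + BF,
  ∂BLM = LM − BM + BL.
This gives a 27×18 integer matrix of rank 18; reducing to Smith normal form yields diagonal entries (1,1,1,1,1,1,1,1,1,1,1,1,1,1,1,1,1,2).

Reading off H_k = ker ∂_k / im ∂_{k+1}:

  H_0: rank C_0 − rank ∂_1 = 9 − 8 = 1, and the invariant factors of ∂_1 are all 1, so H_0 = Z.
  H_1: rank ker ∂_1 − rank ∂_2 = (27 − 8) − 18 = 1, and ∂_2 has invariant factor 2 > 1, so H_1 = Z ⊕ Z_2.
  H_2: rank ker ∂_2 − rank ∂_3 = (18 − 18) − 0 = 0, and there is no ∂_3, so H_2 = 0.

Hence the Betti numbers are b_0 = 1, b_1 = 1, b_2 = 0.

b_0 = 1, b_1 = 1, b_2 = 0.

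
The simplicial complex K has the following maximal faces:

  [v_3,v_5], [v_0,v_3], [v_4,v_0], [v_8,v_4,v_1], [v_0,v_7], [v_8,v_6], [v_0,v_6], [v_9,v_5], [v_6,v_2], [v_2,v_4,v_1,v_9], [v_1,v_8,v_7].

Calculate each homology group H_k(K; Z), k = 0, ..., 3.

H_0 = Z,  H_1 = Z^4,  H_2 = 0,  H_3 = 0.

Take the total order v_0 < v_1 < v_2 < v_3 < v_4 < v_5 < v_6 < v_7 < v_8 < v_9 on the vertex set. Then K (dimension 3) consists of the simplices:

  0-simplices (10): [v_0], [v_1], [v_2], [v_3], [v_4], [v_5], [v_6], [v_7], [v_8], [v_9]
  1-simplices (18): (18 of them)
  2-simplices (6): [v_1,v_2,v_4], [v_1,v_2,v_9], [v_1,v_4,v_8], [v_1,v_4,v_9], [v_1,v_7,v_8], [v_2,v_4,v_9]
  3-simplices (1): [v_1,v_2,v_4,v_9]

Hence C_0 ≅ Z^10, C_1 ≅ Z^18, C_2 ≅ Z^6, C_3 ≅ Z^1.

∂_1: C_1 → C_0 maps an edge to its endpoints' difference, ∂[p,q] = q − p. For instance
  ∂[v_1,v_4] = [v_4] − [v_1].
As a 10×18 matrix over Z this has rank 9, with invariant factors (1,1,1,1,1,1,1,1,1).

Boundary ∂_2: C_2 → C_1 acts by ∂[p,q,r] = [q,r] − [p,r] + [p,q]. For instance
  ∂[v_2,v_4,v_9] = [v_4,v_9] − [v_2,v_9] + [v_2,v_4],
  ∂[v_1,v_7,v_8] = [v_7,v_8] − [v_1,v_8] + [v_1,v_7].
The resulting 18×6 matrix has rank 5, and its Smith normal form has invariant factors (1,1,1,1,1).

The boundary map ∂_3: C_3 → C_2 sends each 3-simplex σ to the alternating sum Σ_i (−1)^i (σ with its i-th vertex removed). For instance
  ∂[v_1,v_2,v_4,v_9] = [v_2,v_4,v_9] − [v_1,v_4,v_9] + [v_1,v_2,v_9] − [v_1,v_2,v_4].
This gives a 6×1 integer matrix of rank 1; reducing to Smith normal form yields diagonal entries (1).

Computing H_k = (kernel of ∂_k) / (image of ∂_{k+1}):

  H_0: rank C_0 − rank ∂_1 = 10 − 9 = 1, and the invariant factors of ∂_1 are all 1, so H_0 ≅ Z.
  H_1: rank ker ∂_1 − rank ∂_2 = (18 − 9) − 5 = 4, and the invariant factors of ∂_2 are all 1, so H_1 ≅ Z^4.
  H_2: rank ker ∂_2 − rank ∂_3 = (6 − 5) − 1 = 0, and the invariant factors of ∂_3 are all 1, so H_2 ≅ 0.
  H_3: rank ker ∂_3 − rank ∂_4 = (1 − 1) − 0 = 0, and there is no ∂_4, so H_3 ≅ 0.

As a check, the Euler characteristic is 10 − 18 + 6 − 1 = -3, which agrees with 1 − 4 + 0 − 0 = -3.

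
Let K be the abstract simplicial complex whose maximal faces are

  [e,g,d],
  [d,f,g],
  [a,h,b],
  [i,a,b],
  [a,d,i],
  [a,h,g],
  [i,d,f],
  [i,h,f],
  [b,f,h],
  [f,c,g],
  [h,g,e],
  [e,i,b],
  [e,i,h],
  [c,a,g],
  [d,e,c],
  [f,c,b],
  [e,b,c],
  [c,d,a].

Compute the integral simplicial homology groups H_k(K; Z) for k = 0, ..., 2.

Order the vertices as a < b < c < d < e < f < g < h < i. Listing each simplex with vertices in this order, K has dimension 2 with simplices:

  0-simplices (9): a, b, c, d, e, f, g, h, i
  1-simplices (27): ab, ac, ad, ag, ah, ai, bc, be, bf, bh, bi, cd, ce, cf, cg, de, df, dg, di, eg, eh, ei, fg, fh, fi, gh, hi
  2-simplices (18): abh, abi, acd, acg, adi, agh, bce, bcf, bei, bfh, cde, cfg, deg, dfg, dfi, egh, ehi, fhi

so the chain groups are C_0 ≅ Z^9, C_1 ≅ Z^27, C_2 ≅ Z^18.

The boundary map ∂_1: C_1 → C_0 sends each edge [p,q] (with p < q) to q − p. For instance
  ∂cg = g − c.
As a 9×27 matrix over Z this has rank 8, with invariant factors (1,1,1,1,1,1,1,1).

The boundary map ∂_2: C_2 → C_1 maps a triangle to the signed sum of its edges. For instance
  ∂dfg = fg − dg + df,
  ∂dfi = fi − di + df.
The resulting 27×18 matrix has rank 18, and its Smith normal form has invariant factors (1,1,1,1,1,1,1,1,1,1,1,1,1,1,1,1,1,2).

Now H_k = ker ∂_k / im ∂_{k+1}, so:

  H_0: rank C_0 − rank ∂_1 = 9 − 8 = 1, and the invariant factors of ∂_1 are all 1, so H_0 ≅ Z.
  H_1: rank ker ∂_1 − rank ∂_2 = (27 − 8) − 18 = 1, and ∂_2 has invariant factor 2 > 1, so H_1 ≅ Z ⊕ Z_2.
  H_2: rank ker ∂_2 − rank ∂_3 = (18 − 18) − 0 = 0, and there is no ∂_3, so H_2 ≅ 0.

H_0 = Z,  H_1 = Z ⊕ Z_2,  H_2 = 0.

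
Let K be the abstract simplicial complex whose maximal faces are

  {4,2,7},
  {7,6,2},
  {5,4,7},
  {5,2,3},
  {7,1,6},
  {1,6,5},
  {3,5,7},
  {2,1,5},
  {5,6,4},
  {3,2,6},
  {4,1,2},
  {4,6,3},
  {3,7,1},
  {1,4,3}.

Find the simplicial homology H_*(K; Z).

Take the total order 1 < 2 < 3 < 4 < 5 < 6 < 7 on the vertex set. Then K (dimension 2) consists of the simplices:

  0-simplices (7): [1], [2], [3], [4], [5], [6], [7]
  1-simplices (21): [1,2], [1,3], [1,4], [1,5], [1,6], [1,7], [2,3], [2,4], [2,5], [2,6], [2,7], [3,4], [3,5], [3,6], [3,7], [4,5], [4,6], [4,7], [5,6], [5,7], [6,7]
  2-simplices (14): [1,2,4], [1,2,5], [1,3,4], [1,3,7], [1,5,6], [1,6,7], [2,3,5], [2,3,6], [2,4,7], [2,6,7], [3,4,6], [3,5,7], [4,5,6], [4,5,7]

so the chain groups are C_0 ≅ Z^7, C_1 ≅ Z^21, C_2 ≅ Z^14.

The boundary map ∂_1: C_1 → C_0 sends each edge [p,q] (with p < q) to q − p. For instance
  ∂[1,5] = [5] − [1].
The resulting 7×21 matrix has rank 6, and its Smith normal form has invariant factors (1,1,1,1,1,1).

∂_2: C_2 → C_1 sends each 2-simplex [p,q,r] to [q,r] − [p,r] + [p,q]. For instance
  ∂[4,5,7] = [5,7] − [4,7] + [4,5],
  ∂[2,3,5] = [3,5] − [2,5] + [2,3].
As a 21×14 matrix over Z this has rank 13, with invariant factors (1,1,1,1,1,1,1,1,1,1,1,1,1).

Reading off H_k = ker ∂_k / im ∂_{k+1}:

  H_0: rank C_0 − rank ∂_1 = 7 − 6 = 1, and the invariant factors of ∂_1 are all 1, so H_0 ≅ Z.
  H_1: rank ker ∂_1 − rank ∂_2 = (21 − 6) − 13 = 2, and the invariant factors of ∂_2 are all 1, so H_1 ≅ Z^2.
  H_2: rank ker ∂_2 − rank ∂_3 = (14 − 13) − 0 = 1, and there is no ∂_3, so H_2 ≅ Z.

As a check, the Euler characteristic is 7 − 21 + 14 = 0, which agrees with 1 − 2 + 1 = 0.

H_0 ≅ Z,  H_1 ≅ Z^2,  H_2 ≅ Z.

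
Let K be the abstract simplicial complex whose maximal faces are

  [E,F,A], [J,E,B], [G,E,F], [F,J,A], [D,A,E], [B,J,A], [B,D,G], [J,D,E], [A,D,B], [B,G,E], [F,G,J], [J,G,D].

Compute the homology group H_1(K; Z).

H_1 = Z/2.

Take the total order A < B < D < E < F < G < J on the vertex set. Then K (dimension 2) consists of the simplices:

  0-simplices (7): A, B, D, E, F, G, J
  1-simplices (18): AB, AD, AE, AF, AJ, BD, BE, BG, BJ, DE, DG, DJ, EF, EG, EJ, FG, FJ, GJ
  2-simplices (12): ABD, ABJ, ADE, AEF, AFJ, BDG, BEG, BEJ, DEJ, DGJ, EFG, FGJ

Hence C_0 ≅ Z^7, C_1 ≅ Z^18, C_2 ≅ Z^12.

∂_1: C_1 → C_0 sends each edge [p,q] (with p < q) to q − p.
As a 7×18 matrix over Z this has rank 6, with invariant factors (1,1,1,1,1,1).

∂_2: C_2 → C_1 acts by ∂[p,q,r] = [q,r] − [p,r] + [p,q]. For instance
  ∂AFJ = FJ − AJ + AF,
  ∂DEJ = EJ − DJ + DE.
This gives a 18×12 integer matrix of rank 12; reducing to Smith normal form yields diagonal entries (1,1,1,1,1,1,1,1,1,1,1,2).

Now H_k = ker ∂_k / im ∂_{k+1}, so:

  H_1: rank ker ∂_1 − rank ∂_2 = (18 − 6) − 12 = 0, and ∂_2 has invariant factor 2 > 1, so H_1 ≅ Z/2.

(K is a triangulation of the real projective plane RP^2.)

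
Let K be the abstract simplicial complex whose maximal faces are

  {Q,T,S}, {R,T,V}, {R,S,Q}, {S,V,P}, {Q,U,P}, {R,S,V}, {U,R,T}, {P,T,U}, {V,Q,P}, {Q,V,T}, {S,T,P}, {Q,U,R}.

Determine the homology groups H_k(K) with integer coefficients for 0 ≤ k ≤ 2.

We work with the vertex ordering P < Q < R < S < T < U < V. The simplices of K, each written with vertices in increasing order, are:

  0-simplices (7): P, Q, R, S, T, U, V
  1-simplices (18): PQ, PS, PT, PU, PV, QR, QS, QT, QU, QV, RS, RT, RU, RV, ST, SV, TU, TV
  2-simplices (12): PQU, PQV, PST, PSV, PTU, QRS, QRU, QST, QTV, RSV, RTU, RTV

so the chain groups are C_0 ≅ Z^7, C_1 ≅ Z^18, C_2 ≅ Z^12.

Boundary ∂_1: C_1 → C_0 maps an edge to its endpoints' difference, ∂[p,q] = q − p. For instance
  ∂QS = S − Q.
As a 7×18 matrix over Z this has rank 6, with invariant factors (1,1,1,1,1,1).

The boundary map ∂_2: C_2 → C_1 sends each 2-simplex [p,q,r] to [q,r] − [p,r] + [p,q]. For instance
  ∂PQV = QV − PV + PQ,
  ∂PST = ST − PT + PS.
The resulting 18×12 matrix has rank 12, and its Smith normal form has invariant factors (1,1,1,1,1,1,1,1,1,1,1,2).

Computing H_k = (kernel of ∂_k) / (image of ∂_{k+1}):

  H_0: rank C_0 − rank ∂_1 = 7 − 6 = 1, and the invariant factors of ∂_1 are all 1, so H_0 = Z.
  H_1: rank ker ∂_1 − rank ∂_2 = (18 − 6) − 12 = 0, and ∂_2 has invariant factor 2 > 1, so H_1 = Z/2Z.
  H_2: rank ker ∂_2 − rank ∂_3 = (12 − 12) − 0 = 0, and there is no ∂_3, so H_2 = 0.

(K is a triangulation of the real projective plane RP^2.)

H_0 ≅ Z,  H_1 ≅ Z/2Z,  H_2 = 0.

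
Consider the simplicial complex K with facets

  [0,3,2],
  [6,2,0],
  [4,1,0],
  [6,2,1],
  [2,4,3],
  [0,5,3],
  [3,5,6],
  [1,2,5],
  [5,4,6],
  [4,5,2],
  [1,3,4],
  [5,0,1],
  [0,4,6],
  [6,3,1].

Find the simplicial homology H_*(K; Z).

H_0 = Z,  H_1 = Z^2,  H_2 = Z.

We work with the vertex ordering 0 < 1 < 2 < 3 < 4 < 5 < 6. The simplices of K, each written with vertices in increasing order, are:

  0-simplices (7): [0], [1], [2], [3], [4], [5], [6]
  1-simplices (21): [0,1], [0,2], [0,3], [0,4], [0,5], [0,6], [1,2], [1,3], [1,4], [1,5], [1,6], [2,3], [2,4], [2,5], [2,6], [3,4], [3,5], [3,6], [4,5], [4,6], [5,6]
  2-simplices (14): [0,1,4], [0,1,5], [0,2,3], [0,2,6], [0,3,5], [0,4,6], [1,2,5], [1,2,6], [1,3,4], [1,3,6], [2,3,4], [2,4,5], [3,5,6], [4,5,6]

giving chain groups C_0 ≅ Z^7, C_1 ≅ Z^21, C_2 ≅ Z^14.

∂_1: C_1 → C_0 maps an edge to its endpoints' difference, ∂[p,q] = q − p.
As a 7×21 matrix over Z this has rank 6, with invariant factors (1,1,1,1,1,1).

The boundary map ∂_2: C_2 → C_1 sends each 2-simplex [p,q,r] to [q,r] − [p,r] + [p,q]. For instance
  ∂[4,5,6] = [5,6] − [4,6] + [4,5],
  ∂[1,2,5] = [2,5] − [1,5] + [1,2].
The resulting 21×14 matrix has rank 13, and its Smith normal form has invariant factors (1,1,1,1,1,1,1,1,1,1,1,1,1).

From H_k ≅ ker(∂_k) / im(∂_{k+1}) we obtain:

  H_0: rank C_0 − rank ∂_1 = 7 − 6 = 1, and the invariant factors of ∂_1 are all 1, so H_0 ≅ Z.
  H_1: rank ker ∂_1 − rank ∂_2 = (21 − 6) − 13 = 2, and the invariant factors of ∂_2 are all 1, so H_1 ≅ Z^2.
  H_2: rank ker ∂_2 − rank ∂_3 = (14 − 13) − 0 = 1, and there is no ∂_3, so H_2 ≅ Z.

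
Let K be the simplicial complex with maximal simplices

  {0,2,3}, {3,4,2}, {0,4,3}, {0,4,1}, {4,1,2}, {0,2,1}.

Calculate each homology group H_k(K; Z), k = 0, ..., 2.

H_0 ≅ Z,  H_1 = 0,  H_2 ≅ Z.

Fix the vertex order 0 < 1 < 2 < 3 < 4 and write every simplex with vertices in increasing order. Then dim K = 2 and the simplices of K are:

  0-simplices (5): [0], [1], [2], [3], [4]
  1-simplices (9): [0,1], [0,2], [0,3], [0,4], [1,2], [1,4], [2,3], [2,4], [3,4]
  2-simplices (6): [0,1,2], [0,1,4], [0,2,3], [0,3,4], [1,2,4], [2,3,4]

giving chain groups C_0 ≅ Z^5, C_1 ≅ Z^9, C_2 ≅ Z^6.

Boundary ∂_1: C_1 → C_0 sends each edge [p,q] (with p < q) to q − p.
This gives a 5×9 integer matrix of rank 4; reducing to Smith normal form yields diagonal entries (1,1,1,1).

Boundary ∂_2: C_2 → C_1 sends each 2-simplex [p,q,r] to [q,r] − [p,r] + [p,q]. For instance
  ∂[2,3,4] = [3,4] − [2,4] + [2,3],
  ∂[0,1,2] = [1,2] − [0,2] + [0,1].
The 9×6 boundary matrix has rank 5 and Smith normal form diag(1,1,1,1,1).

Computing H_k = (kernel of ∂_k) / (image of ∂_{k+1}):

  H_0: rank C_0 − rank ∂_1 = 5 − 4 = 1, and the invariant factors of ∂_1 are all 1, so H_0 = Z.
  H_1: rank ker ∂_1 − rank ∂_2 = (9 − 4) − 5 = 0, and the invariant factors of ∂_2 are all 1, so H_1 = 0.
  H_2: rank ker ∂_2 − rank ∂_3 = (6 − 5) − 0 = 1, and there is no ∂_3, so H_2 = Z.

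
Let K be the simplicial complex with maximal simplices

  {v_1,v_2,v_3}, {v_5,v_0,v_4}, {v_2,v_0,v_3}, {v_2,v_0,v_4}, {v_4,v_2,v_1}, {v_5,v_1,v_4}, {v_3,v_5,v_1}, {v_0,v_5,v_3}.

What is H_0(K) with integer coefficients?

Take the total order v_0 < v_1 < v_2 < v_3 < v_4 < v_5 on the vertex set. Then K (dimension 2) consists of the simplices:

  0-simplices (6): [v_0], [v_1], [v_2], [v_3], [v_4], [v_5]
  1-simplices (12): [v_0,v_2], [v_0,v_3], [v_0,v_4], [v_0,v_5], [v_1,v_2], [v_1,v_3], [v_1,v_4], [v_1,v_5], [v_2,v_3], [v_2,v_4], [v_3,v_5], [v_4,v_5]
  2-simplices (8): [v_0,v_2,v_3], [v_0,v_2,v_4], [v_0,v_3,v_5], [v_0,v_4,v_5], [v_1,v_2,v_3], [v_1,v_2,v_4], [v_1,v_3,v_5], [v_1,v_4,v_5]

Hence C_0 ≅ Z^6, C_1 ≅ Z^12, C_2 ≅ Z^8.

Boundary ∂_1: C_1 → C_0 is given by ∂[p,q] = [q] − [p].
The 6×12 boundary matrix has rank 5 and Smith normal form diag(1,1,1,1,1).

Boundary ∂_2: C_2 → C_1 sends each 2-simplex [p,q,r] to [q,r] − [p,r] + [p,q]. For instance
  ∂[v_1,v_2,v_3] = [v_2,v_3] − [v_1,v_3] + [v_1,v_2],
  ∂[v_0,v_3,v_5] = [v_3,v_5] − [v_0,v_5] + [v_0,v_3].
The 12×8 boundary matrix has rank 7 and Smith normal form diag(1,1,1,1,1,1,1).

From H_k ≅ ker(∂_k) / im(∂_{k+1}) we obtain:

  H_0: rank C_0 − rank ∂_1 = 6 − 5 = 1, and the invariant factors of ∂_1 are all 1, so H_0 ≅ Z.

H_0 ≅ Z.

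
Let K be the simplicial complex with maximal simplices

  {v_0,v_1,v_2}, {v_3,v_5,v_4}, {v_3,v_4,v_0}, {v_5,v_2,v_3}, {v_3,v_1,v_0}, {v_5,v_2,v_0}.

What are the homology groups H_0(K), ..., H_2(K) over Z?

H_0 ≅ Z,  H_1 ≅ Z,  H_2 = 0.

Fix the vertex order v_0 < v_1 < v_2 < v_3 < v_4 < v_5 and write every simplex with vertices in increasing order. Then dim K = 2 and the simplices of K are:

  0-simplices (6): [v_0], [v_1], [v_2], [v_3], [v_4], [v_5]
  1-simplices (12): [v_0,v_1], [v_0,v_2], [v_0,v_3], [v_0,v_4], [v_0,v_5], [v_1,v_2], [v_1,v_3], [v_2,v_3], [v_2,v_5], [v_3,v_4], [v_3,v_5], [v_4,v_5]
  2-simplices (6): [v_0,v_1,v_2], [v_0,v_1,v_3], [v_0,v_2,v_5], [v_0,v_3,v_4], [v_2,v_3,v_5], [v_3,v_4,v_5]

Hence C_0 ≅ Z^6, C_1 ≅ Z^12, C_2 ≅ Z^6.

∂_1: C_1 → C_0 maps an edge to its endpoints' difference, ∂[p,q] = q − p. For instance
  ∂[v_0,v_2] = [v_2] − [v_0].
This gives a 6×12 integer matrix of rank 5; reducing to Smith normal form yields diagonal entries (1,1,1,1,1).

∂_2: C_2 → C_1 maps a triangle to the signed sum of its edges. For instance
  ∂[v_0,v_1,v_3] = [v_1,v_3] − [v_0,v_3] + [v_0,v_1],
  ∂[v_0,v_1,v_2] = [v_1,v_2] − [v_0,v_2] + [v_0,v_1].
This gives a 12×6 integer matrix of rank 6; reducing to Smith normal form yields diagonal entries (1,1,1,1,1,1).

Now H_k = ker ∂_k / im ∂_{k+1}, so:

  H_0: rank C_0 − rank ∂_1 = 6 − 5 = 1, and the invariant factors of ∂_1 are all 1, so H_0 ≅ Z.
  H_1: rank ker ∂_1 − rank ∂_2 = (12 − 5) − 6 = 1, and the invariant factors of ∂_2 are all 1, so H_1 ≅ Z.
  H_2: rank ker ∂_2 − rank ∂_3 = (6 − 6) − 0 = 0, and there is no ∂_3, so H_2 ≅ 0.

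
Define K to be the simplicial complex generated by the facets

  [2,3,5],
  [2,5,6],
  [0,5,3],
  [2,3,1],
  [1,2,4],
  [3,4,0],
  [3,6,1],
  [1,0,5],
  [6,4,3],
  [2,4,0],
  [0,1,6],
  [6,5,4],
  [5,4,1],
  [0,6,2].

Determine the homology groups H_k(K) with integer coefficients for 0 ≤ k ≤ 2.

Order the vertices as 0 < 1 < 2 < 3 < 4 < 5 < 6. Listing each simplex with vertices in this order, K has dimension 2 with simplices:

  0-simplices (7): [0], [1], [2], [3], [4], [5], [6]
  1-simplices (21): [0,1], [0,2], [0,3], [0,4], [0,5], [0,6], [1,2], [1,3], [1,4], [1,5], [1,6], [2,3], [2,4], [2,5], [2,6], [3,4], [3,5], [3,6], [4,5], [4,6], [5,6]
  2-simplices (14): [0,1,5], [0,1,6], [0,2,4], [0,2,6], [0,3,4], [0,3,5], [1,2,3], [1,2,4], [1,3,6], [1,4,5], [2,3,5], [2,5,6], [3,4,6], [4,5,6]

giving chain groups C_0 ≅ Z^7, C_1 ≅ Z^21, C_2 ≅ Z^14.

The boundary map ∂_1: C_1 → C_0 is given by ∂[p,q] = [q] − [p]. For instance
  ∂[2,3] = [3] − [2].
This gives a 7×21 integer matrix of rank 6; reducing to Smith normal form yields diagonal entries (1,1,1,1,1,1).

The boundary map ∂_2: C_2 → C_1 sends each 2-simplex [p,q,r] to [q,r] − [p,r] + [p,q]. For instance
  ∂[1,3,6] = [3,6] − [1,6] + [1,3],
  ∂[0,3,4] = [3,4] − [0,4] + [0,3].
This gives a 21×14 integer matrix of rank 13; reducing to Smith normal form yields diagonal entries (1,1,1,1,1,1,1,1,1,1,1,1,1).

From H_k ≅ ker(∂_k) / im(∂_{k+1}) we obtain:

  H_0: rank C_0 − rank ∂_1 = 7 − 6 = 1, and the invariant factors of ∂_1 are all 1, so H_0 = Z.
  H_1: rank ker ∂_1 − rank ∂_2 = (21 − 6) − 13 = 2, and the invariant factors of ∂_2 are all 1, so H_1 = Z^2.
  H_2: rank ker ∂_2 − rank ∂_3 = (14 − 13) − 0 = 1, and there is no ∂_3, so H_2 = Z.

As a check, the Euler characteristic is 7 − 21 + 14 = 0, which agrees with 1 − 2 + 1 = 0.

H_0 ≅ Z,  H_1 ≅ Z^2,  H_2 ≅ Z.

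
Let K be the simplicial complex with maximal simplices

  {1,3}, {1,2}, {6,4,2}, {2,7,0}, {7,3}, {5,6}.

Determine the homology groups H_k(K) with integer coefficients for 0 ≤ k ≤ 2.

H_0 = Z,  H_1 = Z,  H_2 = 0.

We work with the vertex ordering 0 < 1 < 2 < 3 < 4 < 5 < 6 < 7. The simplices of K, each written with vertices in increasing order, are:

  0-simplices (8): [0], [1], [2], [3], [4], [5], [6], [7]
  1-simplices (10): [0,2], [0,7], [1,2], [1,3], [2,4], [2,6], [2,7], [3,7], [4,6], [5,6]
  2-simplices (2): [0,2,7], [2,4,6]

so the chain groups are C_0 ≅ Z^8, C_1 ≅ Z^10, C_2 ≅ Z^2.

Boundary ∂_1: C_1 → C_0 is given by ∂[p,q] = [q] − [p]. For instance
  ∂[2,4] = [4] − [2].
As a 8×10 matrix over Z this has rank 7, with invariant factors (1,1,1,1,1,1,1).

The boundary map ∂_2: C_2 → C_1 sends each 2-simplex [p,q,r] to [q,r] − [p,r] + [p,q]. For instance
  ∂[0,2,7] = [2,7] − [0,7] + [0,2],
  ∂[2,4,6] = [4,6] − [2,6] + [2,4].
As a 10×2 matrix over Z this has rank 2, with invariant factors (1,1).

Now H_k = ker ∂_k / im ∂_{k+1}, so:

  H_0: rank C_0 − rank ∂_1 = 8 − 7 = 1, and the invariant factors of ∂_1 are all 1, so H_0 = Z.
  H_1: rank ker ∂_1 − rank ∂_2 = (10 − 7) − 2 = 1, and the invariant factors of ∂_2 are all 1, so H_1 = Z.
  H_2: rank ker ∂_2 − rank ∂_3 = (2 − 2) − 0 = 0, and there is no ∂_3, so H_2 = 0.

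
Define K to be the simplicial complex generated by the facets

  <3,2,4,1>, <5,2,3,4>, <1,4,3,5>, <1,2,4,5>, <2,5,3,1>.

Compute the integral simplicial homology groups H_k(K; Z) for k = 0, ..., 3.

Fix the vertex order 1 < 2 < 3 < 4 < 5 and write every simplex with vertices in increasing order. Then dim K = 3 and the simplices of K are:

  0-simplices (5): [1], [2], [3], [4], [5]
  1-simplices (10): [1,2], [1,3], [1,4], [1,5], [2,3], [2,4], [2,5], [3,4], [3,5], [4,5]
  2-simplices (10): [1,2,3], [1,2,4], [1,2,5], [1,3,4], [1,3,5], [1,4,5], [2,3,4], [2,3,5], [2,4,5], [3,4,5]
  3-simplices (5): [1,2,3,4], [1,2,3,5], [1,2,4,5], [1,3,4,5], [2,3,4,5]

giving chain groups C_0 ≅ Z^5, C_1 ≅ Z^10, C_2 ≅ Z^10, C_3 ≅ Z^5.

∂_1: C_1 → C_0 maps an edge to its endpoints' difference, ∂[p,q] = q − p.
As a 5×10 matrix over Z this has rank 4, with invariant factors (1,1,1,1).

∂_2: C_2 → C_1 sends each 2-simplex [p,q,r] to [q,r] − [p,r] + [p,q]. For instance
  ∂[1,3,5] = [3,5] − [1,5] + [1,3],
  ∂[1,4,5] = [4,5] − [1,5] + [1,4].
This gives a 10×10 integer matrix of rank 6; reducing to Smith normal form yields diagonal entries (1,1,1,1,1,1).

∂_3: C_3 → C_2 sends each 3-simplex σ to the alternating sum Σ_i (−1)^i (σ with its i-th vertex removed). For instance
  ∂[1,2,3,4] = [2,3,4] − [1,3,4] + [1,2,4] − [1,2,3],
  ∂[1,2,4,5] = [2,4,5] − [1,4,5] + [1,2,5] − [1,2,4].
This gives a 10×5 integer matrix of rank 4; reducing to Smith normal form yields diagonal entries (1,1,1,1).

Computing H_k = (kernel of ∂_k) / (image of ∂_{k+1}):

  H_0: rank C_0 − rank ∂_1 = 5 − 4 = 1, and the invariant factors of ∂_1 are all 1, so H_0 ≅ Z.
  H_1: rank ker ∂_1 − rank ∂_2 = (10 − 4) − 6 = 0, and the invariant factors of ∂_2 are all 1, so H_1 ≅ 0.
  H_2: rank ker ∂_2 − rank ∂_3 = (10 − 6) − 4 = 0, and the invariant factors of ∂_3 are all 1, so H_2 ≅ 0.
  H_3: rank ker ∂_3 − rank ∂_4 = (5 − 4) − 0 = 1, and there is no ∂_4, so H_3 ≅ Z.

(K is a triangulation of the 3-sphere S^3.)

H_0 = Z,  H_1 = 0,  H_2 = 0,  H_3 = Z.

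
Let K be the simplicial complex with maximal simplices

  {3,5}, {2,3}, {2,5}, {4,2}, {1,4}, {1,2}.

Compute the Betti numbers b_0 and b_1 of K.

K has 5 vertices, 6 edges.
rank ∂_0 = 0, rank ∂_1 = 4 ⇒ b_0 = 5 − 0 − 4 = 1; all invariant factors of ∂_1 are 1 so no torsion. So H_0 = Z.
rank ∂_1 = 4, rank ∂_2 = 0 ⇒ b_1 = 6 − 4 − 0 = 2. So H_1 = Z^2.

b_0 = 1, b_1 = 2.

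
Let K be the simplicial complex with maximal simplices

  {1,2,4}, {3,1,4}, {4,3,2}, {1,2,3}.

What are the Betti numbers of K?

b_0 = 1, b_1 = 0, b_2 = 1.

K has 4 vertices, 6 edges, 4 triangles.
rank ∂_0 = 0, rank ∂_1 = 3 ⇒ b_0 = 4 − 0 − 3 = 1; all invariant factors of ∂_1 are 1 so no torsion. So H_0 ≅ Z.
rank ∂_1 = 3, rank ∂_2 = 3 ⇒ b_1 = 6 − 3 − 3 = 0; all invariant factors of ∂_2 are 1 so no torsion. So H_1 ≅ 0.
rank ∂_2 = 3, rank ∂_3 = 0 ⇒ b_2 = 4 − 3 − 0 = 1. So H_2 ≅ Z.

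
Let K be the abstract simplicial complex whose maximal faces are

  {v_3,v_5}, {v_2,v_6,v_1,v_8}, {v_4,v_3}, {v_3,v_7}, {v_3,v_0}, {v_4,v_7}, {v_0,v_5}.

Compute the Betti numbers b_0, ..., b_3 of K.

Take the total order v_0 < v_1 < v_2 < v_3 < v_4 < v_5 < v_6 < v_7 < v_8 on the vertex set. Then K (dimension 3) consists of the simplices:

  0-simplices (9): [v_0], [v_1], [v_2], [v_3], [v_4], [v_5], [v_6], [v_7], [v_8]
  1-simplices (12): [v_0,v_3], [v_0,v_5], [v_1,v_2], [v_1,v_6], [v_1,v_8], [v_2,v_6], [v_2,v_8], [v_3,v_4], [v_3,v_5], [v_3,v_7], [v_4,v_7], [v_6,v_8]
  2-simplices (4): [v_1,v_2,v_6], [v_1,v_2,v_8], [v_1,v_6,v_8], [v_2,v_6,v_8]
  3-simplices (1): [v_1,v_2,v_6,v_8]

so the chain groups are C_0 ≅ Z^9, C_1 ≅ Z^12, C_2 ≅ Z^4, C_3 ≅ Z^1.

∂_1: C_1 → C_0 maps an edge to its endpoints' difference, ∂[p,q] = q − p. For instance
  ∂[v_2,v_8] = [v_8] − [v_2].
The 9×12 boundary matrix has rank 7 and Smith normal form diag(1,1,1,1,1,1,1).

Boundary ∂_2: C_2 → C_1 acts by ∂[p,q,r] = [q,r] − [p,r] + [p,q]. For instance
  ∂[v_1,v_2,v_8] = [v_2,v_8] − [v_1,v_8] + [v_1,v_2],
  ∂[v_1,v_6,v_8] = [v_6,v_8] − [v_1,v_8] + [v_1,v_6].
This gives a 12×4 integer matrix of rank 3; reducing to Smith normal form yields diagonal entries (1,1,1).

∂_3: C_3 → C_2 sends each 3-simplex σ to the alternating sum Σ_i (−1)^i (σ with its i-th vertex removed). For instance
  ∂[v_1,v_2,v_6,v_8] = [v_2,v_6,v_8] − [v_1,v_6,v_8] + [v_1,v_2,v_8] − [v_1,v_2,v_6].
As a 4×1 matrix over Z this has rank 1, with invariant factors (1).

Reading off H_k = ker ∂_k / im ∂_{k+1}:

  H_0: rank C_0 − rank ∂_1 = 9 − 7 = 2, and the invariant factors of ∂_1 are all 1, so H_0 ≅ Z^2.
  H_1: rank ker ∂_1 − rank ∂_2 = (12 − 7) − 3 = 2, and the invariant factors of ∂_2 are all 1, so H_1 ≅ Z^2.
  H_2: rank ker ∂_2 − rank ∂_3 = (4 − 3) − 1 = 0, and the invariant factors of ∂_3 are all 1, so H_2 ≅ 0.
  H_3: rank ker ∂_3 − rank ∂_4 = (1 − 1) − 0 = 0, and there is no ∂_4, so H_3 ≅ 0.

Hence the Betti numbers are b_0 = 2, b_1 = 2, b_2 = 0, b_3 = 0.

b_0 = 2, b_1 = 2, b_2 = 0, b_3 = 0.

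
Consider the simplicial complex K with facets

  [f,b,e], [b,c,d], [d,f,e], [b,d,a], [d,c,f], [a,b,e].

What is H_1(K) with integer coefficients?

Take the total order a < b < c < d < e < f on the vertex set. Then K (dimension 2) consists of the simplices:

  0-simplices (6): a, b, c, d, e, f
  1-simplices (12): ab, ad, ae, bc, bd, be, bf, cd, cf, de, df, ef
  2-simplices (6): abd, abe, bcd, bef, cdf, def

so the chain groups are C_0 ≅ Z^6, C_1 ≅ Z^12, C_2 ≅ Z^6.

Boundary ∂_1: C_1 → C_0 maps an edge to its endpoints' difference, ∂[p,q] = q − p. For instance
  ∂bf = f − b.
The resulting 6×12 matrix has rank 5, and its Smith normal form has invariant factors (1,1,1,1,1).

Boundary ∂_2: C_2 → C_1 sends each 2-simplex [p,q,r] to [q,r] − [p,r] + [p,q]. For instance
  ∂cdf = df − cf + cd,
  ∂bef = ef − bf + be.
This gives a 12×6 integer matrix of rank 6; reducing to Smith normal form yields diagonal entries (1,1,1,1,1,1).

Computing H_k = (kernel of ∂_k) / (image of ∂_{k+1}):

  H_1: rank ker ∂_1 − rank ∂_2 = (12 − 5) − 6 = 1, and the invariant factors of ∂_2 are all 1, so H_1 ≅ Z.

(K is a triangulation of the cylinder S^1 x I.)

H_1 ≅ Z.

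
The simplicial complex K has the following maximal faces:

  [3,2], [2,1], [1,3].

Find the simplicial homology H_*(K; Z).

H_0 = Z,  H_1 = Z.

Fix the vertex order 1 < 2 < 3 and write every simplex with vertices in increasing order. Then dim K = 1 and the simplices of K are:

  0-simplices (3): [1], [2], [3]
  1-simplices (3): [1,2], [1,3], [2,3]

giving chain groups C_0 ≅ Z^3, C_1 ≅ Z^3.

∂_1: C_1 → C_0 is given by ∂[p,q] = [q] − [p].
This gives a 3×3 integer matrix of rank 2; reducing to Smith normal form yields diagonal entries (1,1).

Reading off H_k = ker ∂_k / im ∂_{k+1}:

  H_0: rank C_0 − rank ∂_1 = 3 − 2 = 1, and the invariant factors of ∂_1 are all 1, so H_0 ≅ Z.
  H_1: rank ker ∂_1 − rank ∂_2 = (3 − 2) − 0 = 1, and there is no ∂_2, so H_1 ≅ Z.

(K is a triangulation of the circle S^1.)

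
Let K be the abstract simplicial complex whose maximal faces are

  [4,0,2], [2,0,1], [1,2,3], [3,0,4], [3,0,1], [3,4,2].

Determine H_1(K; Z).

H_1 = 0.

Take the total order 0 < 1 < 2 < 3 < 4 on the vertex set. Then K (dimension 2) consists of the simplices:

  0-simplices (5): [0], [1], [2], [3], [4]
  1-simplices (9): [0,1], [0,2], [0,3], [0,4], [1,2], [1,3], [2,3], [2,4], [3,4]
  2-simplices (6): [0,1,2], [0,1,3], [0,2,4], [0,3,4], [1,2,3], [2,3,4]

giving chain groups C_0 ≅ Z^5, C_1 ≅ Z^9, C_2 ≅ Z^6.

Boundary ∂_1: C_1 → C_0 sends each edge [p,q] (with p < q) to q − p. For instance
  ∂[0,3] = [3] − [0].
The 5×9 boundary matrix has rank 4 and Smith normal form diag(1,1,1,1).

The boundary map ∂_2: C_2 → C_1 maps a triangle to the signed sum of its edges. For instance
  ∂[0,3,4] = [3,4] − [0,4] + [0,3],
  ∂[2,3,4] = [3,4] − [2,4] + [2,3].
This gives a 9×6 integer matrix of rank 5; reducing to Smith normal form yields diagonal entries (1,1,1,1,1).

Computing H_k = (kernel of ∂_k) / (image of ∂_{k+1}):

  H_1: rank ker ∂_1 − rank ∂_2 = (9 − 4) − 5 = 0, and the invariant factors of ∂_2 are all 1, so H_1 ≅ 0.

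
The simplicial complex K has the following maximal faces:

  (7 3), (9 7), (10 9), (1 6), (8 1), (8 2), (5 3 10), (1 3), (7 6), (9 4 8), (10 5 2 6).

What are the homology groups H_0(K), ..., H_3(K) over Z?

H_0 = Z,  H_1 = Z^5,  H_2 = 0,  H_3 = 0.

Fix the vertex order 1 < 2 < 3 < 4 < 5 < 6 < 7 < 8 < 9 < 10 and write every simplex with vertices in increasing order. Then dim K = 3 and the simplices of K are:

  0-simplices (10): [1], [2], [3], [4], [5], [6], [7], [8], [9], [10]
  1-simplices (19): [1,3], [1,6], [1,8], [2,5], [2,6], [2,8], [2,10], [3,5], [3,7], [3,10], [4,8], [4,9], [5,6], [5,10], [6,7], [6,10], [7,9], [8,9], [9,10]
  2-simplices (6): [2,5,6], [2,5,10], [2,6,10], [3,5,10], [4,8,9], [5,6,10]
  3-simplices (1): [2,5,6,10]

so the chain groups are C_0 ≅ Z^10, C_1 ≅ Z^19, C_2 ≅ Z^6, C_3 ≅ Z^1.

Boundary ∂_1: C_1 → C_0 is given by ∂[p,q] = [q] − [p]. For instance
  ∂[5,10] = [10] − [5].
The resulting 10×19 matrix has rank 9, and its Smith normal form has invariant factors (1,1,1,1,1,1,1,1,1).

The boundary map ∂_2: C_2 → C_1 sends each 2-simplex [p,q,r] to [q,r] − [p,r] + [p,q]. For instance
  ∂[3,5,10] = [5,10] − [3,10] + [3,5],
  ∂[2,5,6] = [5,6] − [2,6] + [2,5].
As a 19×6 matrix over Z this has rank 5, with invariant factors (1,1,1,1,1).

Boundary ∂_3: C_3 → C_2 sends each 3-simplex σ to the alternating sum Σ_i (−1)^i (σ with its i-th vertex removed). For instance
  ∂[2,5,6,10] = [5,6,10] − [2,6,10] + [2,5,10] − [2,5,6].
This gives a 6×1 integer matrix of rank 1; reducing to Smith normal form yields diagonal entries (1).

Reading off H_k = ker ∂_k / im ∂_{k+1}:

  H_0: rank C_0 − rank ∂_1 = 10 − 9 = 1, and the invariant factors of ∂_1 are all 1, so H_0 ≅ Z.
  H_1: rank ker ∂_1 − rank ∂_2 = (19 − 9) − 5 = 5, and the invariant factors of ∂_2 are all 1, so H_1 ≅ Z^5.
  H_2: rank ker ∂_2 − rank ∂_3 = (6 − 5) − 1 = 0, and the invariant factors of ∂_3 are all 1, so H_2 ≅ 0.
  H_3: rank ker ∂_3 − rank ∂_4 = (1 − 1) − 0 = 0, and there is no ∂_4, so H_3 ≅ 0.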